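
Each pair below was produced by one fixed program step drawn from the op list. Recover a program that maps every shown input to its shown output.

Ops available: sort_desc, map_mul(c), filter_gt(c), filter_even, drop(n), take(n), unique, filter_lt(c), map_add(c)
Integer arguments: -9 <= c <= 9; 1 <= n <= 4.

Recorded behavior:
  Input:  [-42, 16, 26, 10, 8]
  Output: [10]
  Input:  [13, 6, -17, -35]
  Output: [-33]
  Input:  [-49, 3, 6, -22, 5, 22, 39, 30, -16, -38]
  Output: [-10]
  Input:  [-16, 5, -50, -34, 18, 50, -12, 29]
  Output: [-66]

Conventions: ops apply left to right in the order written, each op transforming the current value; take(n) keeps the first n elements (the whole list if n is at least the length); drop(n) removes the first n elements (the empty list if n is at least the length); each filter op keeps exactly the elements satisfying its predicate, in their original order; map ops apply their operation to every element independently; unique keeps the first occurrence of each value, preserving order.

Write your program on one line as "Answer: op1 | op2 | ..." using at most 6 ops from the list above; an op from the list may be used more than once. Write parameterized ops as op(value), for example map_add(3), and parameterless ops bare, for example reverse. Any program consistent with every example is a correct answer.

drop(2) | map_add(-2) | map_add(-8) | take(1) | map_add(-6)

Check, running the answer program on each example:
  [-42, 16, 26, 10, 8] -> [26, 10, 8] -> [24, 8, 6] -> [16, 0, -2] -> [16] -> [10]
  [13, 6, -17, -35] -> [-17, -35] -> [-19, -37] -> [-27, -45] -> [-27] -> [-33]
  [-49, 3, 6, -22, 5, 22, 39, 30, -16, -38] -> [6, -22, 5, 22, 39, 30, -16, -38] -> [4, -24, 3, 20, 37, 28, -18, -40] -> [-4, -32, -5, 12, 29, 20, -26, -48] -> [-4] -> [-10]
  [-16, 5, -50, -34, 18, 50, -12, 29] -> [-50, -34, 18, 50, -12, 29] -> [-52, -36, 16, 48, -14, 27] -> [-60, -44, 8, 40, -22, 19] -> [-60] -> [-66]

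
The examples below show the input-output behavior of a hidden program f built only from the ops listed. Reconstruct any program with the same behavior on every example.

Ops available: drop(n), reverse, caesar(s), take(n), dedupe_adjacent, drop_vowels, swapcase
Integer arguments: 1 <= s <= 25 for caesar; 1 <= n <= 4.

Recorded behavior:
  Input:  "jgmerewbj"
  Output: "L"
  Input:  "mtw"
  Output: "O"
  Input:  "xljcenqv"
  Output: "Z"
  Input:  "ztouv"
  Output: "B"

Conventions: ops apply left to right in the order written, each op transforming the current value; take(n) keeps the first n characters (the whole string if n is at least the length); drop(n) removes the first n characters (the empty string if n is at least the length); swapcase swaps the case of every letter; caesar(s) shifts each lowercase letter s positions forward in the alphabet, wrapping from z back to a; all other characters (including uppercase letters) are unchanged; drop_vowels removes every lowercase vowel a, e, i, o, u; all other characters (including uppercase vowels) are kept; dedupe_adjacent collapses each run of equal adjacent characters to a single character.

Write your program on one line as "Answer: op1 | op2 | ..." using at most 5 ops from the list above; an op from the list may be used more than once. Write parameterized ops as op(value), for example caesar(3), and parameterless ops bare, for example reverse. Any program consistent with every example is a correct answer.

caesar(10) | caesar(5) | take(1) | caesar(13) | swapcase

Check, running the answer program on each example:
  "jgmerewbj" -> "tqwoboglt" -> "yvbtgtlqy" -> "y" -> "l" -> "L"
  "mtw" -> "wdg" -> "bil" -> "b" -> "o" -> "O"
  "xljcenqv" -> "hvtmoxaf" -> "mayrtcfk" -> "m" -> "z" -> "Z"
  "ztouv" -> "jdyef" -> "oidjk" -> "o" -> "b" -> "B"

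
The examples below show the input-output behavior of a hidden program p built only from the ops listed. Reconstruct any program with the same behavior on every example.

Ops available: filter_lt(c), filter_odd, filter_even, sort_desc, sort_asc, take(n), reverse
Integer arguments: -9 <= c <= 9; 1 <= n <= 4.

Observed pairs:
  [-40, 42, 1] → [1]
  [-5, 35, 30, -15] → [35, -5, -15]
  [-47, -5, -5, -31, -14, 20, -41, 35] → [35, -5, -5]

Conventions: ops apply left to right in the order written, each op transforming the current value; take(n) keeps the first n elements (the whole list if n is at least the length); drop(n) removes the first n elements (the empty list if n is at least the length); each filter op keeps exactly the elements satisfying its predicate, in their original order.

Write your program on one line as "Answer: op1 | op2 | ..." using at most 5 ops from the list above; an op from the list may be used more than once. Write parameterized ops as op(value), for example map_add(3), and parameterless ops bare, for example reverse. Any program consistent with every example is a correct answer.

sort_desc | sort_asc | filter_odd | reverse | take(3)

Check, running the answer program on each example:
  [-40, 42, 1] -> [42, 1, -40] -> [-40, 1, 42] -> [1] -> [1] -> [1]
  [-5, 35, 30, -15] -> [35, 30, -5, -15] -> [-15, -5, 30, 35] -> [-15, -5, 35] -> [35, -5, -15] -> [35, -5, -15]
  [-47, -5, -5, -31, -14, 20, -41, 35] -> [35, 20, -5, -5, -14, -31, -41, -47] -> [-47, -41, -31, -14, -5, -5, 20, 35] -> [-47, -41, -31, -5, -5, 35] -> [35, -5, -5, -31, -41, -47] -> [35, -5, -5]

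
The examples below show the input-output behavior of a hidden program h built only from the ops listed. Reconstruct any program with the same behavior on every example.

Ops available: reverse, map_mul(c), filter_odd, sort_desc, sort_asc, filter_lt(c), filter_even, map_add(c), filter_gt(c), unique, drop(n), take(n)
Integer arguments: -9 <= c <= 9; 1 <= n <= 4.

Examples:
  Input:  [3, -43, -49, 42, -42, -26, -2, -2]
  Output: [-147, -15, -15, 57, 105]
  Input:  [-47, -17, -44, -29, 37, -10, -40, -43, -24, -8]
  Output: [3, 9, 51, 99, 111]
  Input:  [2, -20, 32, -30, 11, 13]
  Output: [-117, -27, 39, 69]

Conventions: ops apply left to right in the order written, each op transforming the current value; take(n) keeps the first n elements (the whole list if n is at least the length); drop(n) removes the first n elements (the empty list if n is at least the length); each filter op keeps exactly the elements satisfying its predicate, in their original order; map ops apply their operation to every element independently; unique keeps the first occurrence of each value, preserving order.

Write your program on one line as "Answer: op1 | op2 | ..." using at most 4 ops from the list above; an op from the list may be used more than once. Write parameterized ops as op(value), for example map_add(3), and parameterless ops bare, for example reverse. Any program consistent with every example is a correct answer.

filter_even | sort_desc | map_add(7) | map_mul(-3)

Check, running the answer program on each example:
  [3, -43, -49, 42, -42, -26, -2, -2] -> [42, -42, -26, -2, -2] -> [42, -2, -2, -26, -42] -> [49, 5, 5, -19, -35] -> [-147, -15, -15, 57, 105]
  [-47, -17, -44, -29, 37, -10, -40, -43, -24, -8] -> [-44, -10, -40, -24, -8] -> [-8, -10, -24, -40, -44] -> [-1, -3, -17, -33, -37] -> [3, 9, 51, 99, 111]
  [2, -20, 32, -30, 11, 13] -> [2, -20, 32, -30] -> [32, 2, -20, -30] -> [39, 9, -13, -23] -> [-117, -27, 39, 69]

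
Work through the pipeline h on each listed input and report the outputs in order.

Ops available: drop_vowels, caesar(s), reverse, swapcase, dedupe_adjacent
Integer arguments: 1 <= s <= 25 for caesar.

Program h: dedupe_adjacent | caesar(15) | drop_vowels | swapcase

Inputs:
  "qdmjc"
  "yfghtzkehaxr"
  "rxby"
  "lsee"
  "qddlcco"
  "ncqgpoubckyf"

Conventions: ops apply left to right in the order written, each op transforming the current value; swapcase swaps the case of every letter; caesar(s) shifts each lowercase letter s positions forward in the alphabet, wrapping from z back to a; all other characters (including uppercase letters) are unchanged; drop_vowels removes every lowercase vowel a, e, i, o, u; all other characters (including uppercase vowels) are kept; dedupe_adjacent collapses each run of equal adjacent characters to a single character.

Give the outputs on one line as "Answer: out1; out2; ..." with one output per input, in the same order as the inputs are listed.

"FSBYR"; "NVWZTWPMG"; "GMQN"; "HT"; "FSRD"; "CRFVDJQRZN"

Execution, op by op:
  "qdmjc" -> "qdmjc" -> "fsbyr" -> "fsbyr" -> "FSBYR"
  "yfghtzkehaxr" -> "yfghtzkehaxr" -> "nuvwioztwpmg" -> "nvwztwpmg" -> "NVWZTWPMG"
  "rxby" -> "rxby" -> "gmqn" -> "gmqn" -> "GMQN"
  "lsee" -> "lse" -> "aht" -> "ht" -> "HT"
  "qddlcco" -> "qdlco" -> "fsard" -> "fsrd" -> "FSRD"
  "ncqgpoubckyf" -> "ncqgpoubckyf" -> "crfvedjqrznu" -> "crfvdjqrzn" -> "CRFVDJQRZN"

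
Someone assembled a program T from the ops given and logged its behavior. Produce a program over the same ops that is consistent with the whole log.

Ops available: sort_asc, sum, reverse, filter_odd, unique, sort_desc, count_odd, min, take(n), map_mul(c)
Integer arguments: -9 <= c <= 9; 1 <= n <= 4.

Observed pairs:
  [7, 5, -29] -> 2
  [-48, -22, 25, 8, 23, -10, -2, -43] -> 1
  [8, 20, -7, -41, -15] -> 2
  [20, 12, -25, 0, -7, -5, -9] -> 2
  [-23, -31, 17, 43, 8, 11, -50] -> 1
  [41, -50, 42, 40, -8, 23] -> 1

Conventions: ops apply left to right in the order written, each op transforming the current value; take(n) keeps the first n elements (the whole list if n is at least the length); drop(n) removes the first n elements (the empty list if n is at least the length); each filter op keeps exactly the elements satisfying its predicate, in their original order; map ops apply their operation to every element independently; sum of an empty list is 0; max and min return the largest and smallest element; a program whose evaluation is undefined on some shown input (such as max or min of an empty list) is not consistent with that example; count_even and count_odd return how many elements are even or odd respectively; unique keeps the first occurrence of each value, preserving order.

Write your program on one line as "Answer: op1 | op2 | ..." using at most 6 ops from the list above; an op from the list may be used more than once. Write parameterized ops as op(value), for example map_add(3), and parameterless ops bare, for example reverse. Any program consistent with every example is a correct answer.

map_mul(-1) | reverse | take(2) | filter_odd | count_odd

Check, running the answer program on each example:
  [7, 5, -29] -> [-7, -5, 29] -> [29, -5, -7] -> [29, -5] -> [29, -5] -> 2
  [-48, -22, 25, 8, 23, -10, -2, -43] -> [48, 22, -25, -8, -23, 10, 2, 43] -> [43, 2, 10, -23, -8, -25, 22, 48] -> [43, 2] -> [43] -> 1
  [8, 20, -7, -41, -15] -> [-8, -20, 7, 41, 15] -> [15, 41, 7, -20, -8] -> [15, 41] -> [15, 41] -> 2
  [20, 12, -25, 0, -7, -5, -9] -> [-20, -12, 25, 0, 7, 5, 9] -> [9, 5, 7, 0, 25, -12, -20] -> [9, 5] -> [9, 5] -> 2
  [-23, -31, 17, 43, 8, 11, -50] -> [23, 31, -17, -43, -8, -11, 50] -> [50, -11, -8, -43, -17, 31, 23] -> [50, -11] -> [-11] -> 1
  [41, -50, 42, 40, -8, 23] -> [-41, 50, -42, -40, 8, -23] -> [-23, 8, -40, -42, 50, -41] -> [-23, 8] -> [-23] -> 1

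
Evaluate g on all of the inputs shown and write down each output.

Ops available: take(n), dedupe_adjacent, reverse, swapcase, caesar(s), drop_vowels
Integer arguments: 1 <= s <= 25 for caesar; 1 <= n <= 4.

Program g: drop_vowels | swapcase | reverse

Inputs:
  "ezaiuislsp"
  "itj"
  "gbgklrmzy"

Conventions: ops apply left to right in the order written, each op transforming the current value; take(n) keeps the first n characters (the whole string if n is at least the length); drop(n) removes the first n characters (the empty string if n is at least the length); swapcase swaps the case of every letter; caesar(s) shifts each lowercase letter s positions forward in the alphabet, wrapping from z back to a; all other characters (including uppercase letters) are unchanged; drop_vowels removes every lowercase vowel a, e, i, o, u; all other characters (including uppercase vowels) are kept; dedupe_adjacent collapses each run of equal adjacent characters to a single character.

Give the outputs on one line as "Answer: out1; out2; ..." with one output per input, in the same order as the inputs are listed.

Execution, op by op:
  "ezaiuislsp" -> "zslsp" -> "ZSLSP" -> "PSLSZ"
  "itj" -> "tj" -> "TJ" -> "JT"
  "gbgklrmzy" -> "gbgklrmzy" -> "GBGKLRMZY" -> "YZMRLKGBG"

"PSLSZ"; "JT"; "YZMRLKGBG"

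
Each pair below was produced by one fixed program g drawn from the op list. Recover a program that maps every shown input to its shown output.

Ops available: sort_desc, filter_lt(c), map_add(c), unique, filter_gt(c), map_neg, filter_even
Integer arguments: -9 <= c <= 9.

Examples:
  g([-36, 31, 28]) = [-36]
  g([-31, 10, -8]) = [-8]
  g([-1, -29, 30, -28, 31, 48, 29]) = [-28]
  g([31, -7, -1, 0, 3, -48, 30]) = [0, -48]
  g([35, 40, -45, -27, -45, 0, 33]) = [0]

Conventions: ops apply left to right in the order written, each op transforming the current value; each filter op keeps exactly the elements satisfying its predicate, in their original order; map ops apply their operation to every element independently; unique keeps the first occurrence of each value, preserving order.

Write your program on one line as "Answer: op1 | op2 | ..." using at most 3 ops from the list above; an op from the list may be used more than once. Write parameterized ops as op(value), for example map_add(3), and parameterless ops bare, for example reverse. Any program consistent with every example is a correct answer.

filter_lt(7) | unique | filter_even

Check, running the answer program on each example:
  [-36, 31, 28] -> [-36] -> [-36] -> [-36]
  [-31, 10, -8] -> [-31, -8] -> [-31, -8] -> [-8]
  [-1, -29, 30, -28, 31, 48, 29] -> [-1, -29, -28] -> [-1, -29, -28] -> [-28]
  [31, -7, -1, 0, 3, -48, 30] -> [-7, -1, 0, 3, -48] -> [-7, -1, 0, 3, -48] -> [0, -48]
  [35, 40, -45, -27, -45, 0, 33] -> [-45, -27, -45, 0] -> [-45, -27, 0] -> [0]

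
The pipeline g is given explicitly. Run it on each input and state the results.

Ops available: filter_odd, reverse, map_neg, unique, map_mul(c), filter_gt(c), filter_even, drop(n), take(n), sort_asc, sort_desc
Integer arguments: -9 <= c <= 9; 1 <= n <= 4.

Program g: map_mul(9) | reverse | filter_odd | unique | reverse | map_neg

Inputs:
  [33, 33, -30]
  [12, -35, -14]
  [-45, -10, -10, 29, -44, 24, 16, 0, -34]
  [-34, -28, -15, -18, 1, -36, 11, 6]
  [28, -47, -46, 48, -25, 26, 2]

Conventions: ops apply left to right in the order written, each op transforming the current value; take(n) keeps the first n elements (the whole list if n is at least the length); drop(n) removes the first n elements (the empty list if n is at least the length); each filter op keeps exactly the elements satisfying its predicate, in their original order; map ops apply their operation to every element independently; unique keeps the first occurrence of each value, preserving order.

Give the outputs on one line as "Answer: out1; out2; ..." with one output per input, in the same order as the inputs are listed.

Execution, op by op:
  [33, 33, -30] -> [297, 297, -270] -> [-270, 297, 297] -> [297, 297] -> [297] -> [297] -> [-297]
  [12, -35, -14] -> [108, -315, -126] -> [-126, -315, 108] -> [-315] -> [-315] -> [-315] -> [315]
  [-45, -10, -10, 29, -44, 24, 16, 0, -34] -> [-405, -90, -90, 261, -396, 216, 144, 0, -306] -> [-306, 0, 144, 216, -396, 261, -90, -90, -405] -> [261, -405] -> [261, -405] -> [-405, 261] -> [405, -261]
  [-34, -28, -15, -18, 1, -36, 11, 6] -> [-306, -252, -135, -162, 9, -324, 99, 54] -> [54, 99, -324, 9, -162, -135, -252, -306] -> [99, 9, -135] -> [99, 9, -135] -> [-135, 9, 99] -> [135, -9, -99]
  [28, -47, -46, 48, -25, 26, 2] -> [252, -423, -414, 432, -225, 234, 18] -> [18, 234, -225, 432, -414, -423, 252] -> [-225, -423] -> [-225, -423] -> [-423, -225] -> [423, 225]

[-297]; [315]; [405, -261]; [135, -9, -99]; [423, 225]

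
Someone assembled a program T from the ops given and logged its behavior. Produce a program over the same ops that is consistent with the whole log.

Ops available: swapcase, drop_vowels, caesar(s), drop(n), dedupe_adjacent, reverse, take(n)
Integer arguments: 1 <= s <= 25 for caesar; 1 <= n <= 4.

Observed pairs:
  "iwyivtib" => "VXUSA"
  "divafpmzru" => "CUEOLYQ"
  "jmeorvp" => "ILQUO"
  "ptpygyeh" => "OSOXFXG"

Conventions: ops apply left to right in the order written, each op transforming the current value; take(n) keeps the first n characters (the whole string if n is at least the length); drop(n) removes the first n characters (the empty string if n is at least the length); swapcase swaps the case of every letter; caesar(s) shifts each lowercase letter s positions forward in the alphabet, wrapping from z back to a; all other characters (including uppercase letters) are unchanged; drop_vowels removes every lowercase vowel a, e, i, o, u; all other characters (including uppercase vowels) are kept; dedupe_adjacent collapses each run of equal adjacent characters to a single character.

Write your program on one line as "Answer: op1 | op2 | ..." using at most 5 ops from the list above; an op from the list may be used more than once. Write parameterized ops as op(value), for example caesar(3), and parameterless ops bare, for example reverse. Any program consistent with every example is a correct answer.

drop_vowels | reverse | caesar(25) | swapcase | reverse

Check, running the answer program on each example:
  "iwyivtib" -> "wyvtb" -> "btvyw" -> "asuxv" -> "ASUXV" -> "VXUSA"
  "divafpmzru" -> "dvfpmzr" -> "rzmpfvd" -> "qyloeuc" -> "QYLOEUC" -> "CUEOLYQ"
  "jmeorvp" -> "jmrvp" -> "pvrmj" -> "ouqli" -> "OUQLI" -> "ILQUO"
  "ptpygyeh" -> "ptpygyh" -> "hygyptp" -> "gxfxoso" -> "GXFXOSO" -> "OSOXFXG"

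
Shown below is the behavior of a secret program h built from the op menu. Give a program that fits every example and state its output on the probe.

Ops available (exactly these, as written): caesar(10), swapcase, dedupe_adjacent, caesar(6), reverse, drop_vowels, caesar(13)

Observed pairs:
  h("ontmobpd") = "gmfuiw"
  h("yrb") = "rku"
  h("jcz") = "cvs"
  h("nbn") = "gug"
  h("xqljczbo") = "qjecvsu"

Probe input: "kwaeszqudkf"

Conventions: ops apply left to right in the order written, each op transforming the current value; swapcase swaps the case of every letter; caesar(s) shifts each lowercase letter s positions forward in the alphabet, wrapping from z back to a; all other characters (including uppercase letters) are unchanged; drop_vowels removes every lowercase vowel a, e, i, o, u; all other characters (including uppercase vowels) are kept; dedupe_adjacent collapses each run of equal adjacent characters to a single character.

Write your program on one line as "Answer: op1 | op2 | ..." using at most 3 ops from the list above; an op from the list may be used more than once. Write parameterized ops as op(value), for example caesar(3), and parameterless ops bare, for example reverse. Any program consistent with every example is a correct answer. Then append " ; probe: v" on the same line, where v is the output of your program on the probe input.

drop_vowels | caesar(13) | caesar(6) ; probe: "dplsjwdy"

Check, running the answer program on each example:
  "ontmobpd" -> "ntmbpd" -> "agzocq" -> "gmfuiw"
  "yrb" -> "yrb" -> "leo" -> "rku"
  "jcz" -> "jcz" -> "wpm" -> "cvs"
  "nbn" -> "nbn" -> "aoa" -> "gug"
  "xqljczbo" -> "xqljczb" -> "kdywpmo" -> "qjecvsu"
  probe: "kwaeszqudkf" -> "kwszqdkf" -> "xjfmdqxs" -> "dplsjwdy"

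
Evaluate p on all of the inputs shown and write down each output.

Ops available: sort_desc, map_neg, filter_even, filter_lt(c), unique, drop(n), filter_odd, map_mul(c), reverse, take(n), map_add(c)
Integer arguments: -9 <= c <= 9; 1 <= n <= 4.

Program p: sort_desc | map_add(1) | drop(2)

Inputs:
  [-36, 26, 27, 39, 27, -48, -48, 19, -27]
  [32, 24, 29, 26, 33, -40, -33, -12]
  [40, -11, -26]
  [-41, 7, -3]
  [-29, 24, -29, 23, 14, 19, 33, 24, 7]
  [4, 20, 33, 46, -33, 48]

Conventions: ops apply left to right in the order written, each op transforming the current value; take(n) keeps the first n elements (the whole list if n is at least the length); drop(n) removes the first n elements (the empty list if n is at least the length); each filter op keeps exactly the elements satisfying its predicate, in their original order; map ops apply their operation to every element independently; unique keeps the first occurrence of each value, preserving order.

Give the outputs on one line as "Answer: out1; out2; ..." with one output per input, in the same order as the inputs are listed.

[28, 27, 20, -26, -35, -47, -47]; [30, 27, 25, -11, -32, -39]; [-25]; [-40]; [25, 24, 20, 15, 8, -28, -28]; [34, 21, 5, -32]

Execution, op by op:
  [-36, 26, 27, 39, 27, -48, -48, 19, -27] -> [39, 27, 27, 26, 19, -27, -36, -48, -48] -> [40, 28, 28, 27, 20, -26, -35, -47, -47] -> [28, 27, 20, -26, -35, -47, -47]
  [32, 24, 29, 26, 33, -40, -33, -12] -> [33, 32, 29, 26, 24, -12, -33, -40] -> [34, 33, 30, 27, 25, -11, -32, -39] -> [30, 27, 25, -11, -32, -39]
  [40, -11, -26] -> [40, -11, -26] -> [41, -10, -25] -> [-25]
  [-41, 7, -3] -> [7, -3, -41] -> [8, -2, -40] -> [-40]
  [-29, 24, -29, 23, 14, 19, 33, 24, 7] -> [33, 24, 24, 23, 19, 14, 7, -29, -29] -> [34, 25, 25, 24, 20, 15, 8, -28, -28] -> [25, 24, 20, 15, 8, -28, -28]
  [4, 20, 33, 46, -33, 48] -> [48, 46, 33, 20, 4, -33] -> [49, 47, 34, 21, 5, -32] -> [34, 21, 5, -32]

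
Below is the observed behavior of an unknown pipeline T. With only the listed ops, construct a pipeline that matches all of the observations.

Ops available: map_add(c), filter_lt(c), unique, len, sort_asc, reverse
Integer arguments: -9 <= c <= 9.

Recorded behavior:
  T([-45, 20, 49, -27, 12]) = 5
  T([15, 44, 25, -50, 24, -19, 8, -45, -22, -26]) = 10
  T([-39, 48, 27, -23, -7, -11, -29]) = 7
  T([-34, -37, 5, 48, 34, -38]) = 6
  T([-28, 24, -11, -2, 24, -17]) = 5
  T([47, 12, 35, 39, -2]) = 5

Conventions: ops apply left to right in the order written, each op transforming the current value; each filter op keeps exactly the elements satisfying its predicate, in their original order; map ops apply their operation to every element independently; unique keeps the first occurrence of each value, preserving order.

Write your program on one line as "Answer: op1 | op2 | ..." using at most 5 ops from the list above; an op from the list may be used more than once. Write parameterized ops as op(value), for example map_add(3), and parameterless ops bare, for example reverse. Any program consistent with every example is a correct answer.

sort_asc | map_add(-6) | unique | len

Check, running the answer program on each example:
  [-45, 20, 49, -27, 12] -> [-45, -27, 12, 20, 49] -> [-51, -33, 6, 14, 43] -> [-51, -33, 6, 14, 43] -> 5
  [15, 44, 25, -50, 24, -19, 8, -45, -22, -26] -> [-50, -45, -26, -22, -19, 8, 15, 24, 25, 44] -> [-56, -51, -32, -28, -25, 2, 9, 18, 19, 38] -> [-56, -51, -32, -28, -25, 2, 9, 18, 19, 38] -> 10
  [-39, 48, 27, -23, -7, -11, -29] -> [-39, -29, -23, -11, -7, 27, 48] -> [-45, -35, -29, -17, -13, 21, 42] -> [-45, -35, -29, -17, -13, 21, 42] -> 7
  [-34, -37, 5, 48, 34, -38] -> [-38, -37, -34, 5, 34, 48] -> [-44, -43, -40, -1, 28, 42] -> [-44, -43, -40, -1, 28, 42] -> 6
  [-28, 24, -11, -2, 24, -17] -> [-28, -17, -11, -2, 24, 24] -> [-34, -23, -17, -8, 18, 18] -> [-34, -23, -17, -8, 18] -> 5
  [47, 12, 35, 39, -2] -> [-2, 12, 35, 39, 47] -> [-8, 6, 29, 33, 41] -> [-8, 6, 29, 33, 41] -> 5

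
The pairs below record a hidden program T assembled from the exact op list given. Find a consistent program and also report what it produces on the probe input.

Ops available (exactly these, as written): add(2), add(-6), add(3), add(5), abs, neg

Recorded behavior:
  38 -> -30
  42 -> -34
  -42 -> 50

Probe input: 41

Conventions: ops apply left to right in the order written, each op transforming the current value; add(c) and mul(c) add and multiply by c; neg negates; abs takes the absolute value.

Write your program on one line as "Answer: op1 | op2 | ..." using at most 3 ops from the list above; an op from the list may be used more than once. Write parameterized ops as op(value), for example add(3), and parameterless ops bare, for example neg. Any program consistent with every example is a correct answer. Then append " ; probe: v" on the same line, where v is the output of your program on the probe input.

neg | add(3) | add(5) ; probe: -33

Check, running the answer program on each example:
  38 -> -38 -> -35 -> -30
  42 -> -42 -> -39 -> -34
  -42 -> 42 -> 45 -> 50
  probe: 41 -> -41 -> -38 -> -33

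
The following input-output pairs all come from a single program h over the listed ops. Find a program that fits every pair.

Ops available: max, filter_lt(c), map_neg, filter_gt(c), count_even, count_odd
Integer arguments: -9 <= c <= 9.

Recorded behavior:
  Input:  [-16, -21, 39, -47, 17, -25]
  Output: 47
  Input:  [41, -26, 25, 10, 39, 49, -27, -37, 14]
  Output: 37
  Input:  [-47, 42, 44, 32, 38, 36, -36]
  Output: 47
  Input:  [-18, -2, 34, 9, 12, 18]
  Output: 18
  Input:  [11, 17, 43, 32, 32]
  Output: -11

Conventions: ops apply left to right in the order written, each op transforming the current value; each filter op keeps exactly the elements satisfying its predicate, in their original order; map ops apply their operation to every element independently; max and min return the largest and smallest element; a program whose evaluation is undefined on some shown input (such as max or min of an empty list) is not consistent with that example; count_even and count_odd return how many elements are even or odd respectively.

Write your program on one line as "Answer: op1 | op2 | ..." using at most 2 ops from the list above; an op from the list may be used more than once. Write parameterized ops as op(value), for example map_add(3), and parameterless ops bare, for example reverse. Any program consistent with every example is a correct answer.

map_neg | max

Check, running the answer program on each example:
  [-16, -21, 39, -47, 17, -25] -> [16, 21, -39, 47, -17, 25] -> 47
  [41, -26, 25, 10, 39, 49, -27, -37, 14] -> [-41, 26, -25, -10, -39, -49, 27, 37, -14] -> 37
  [-47, 42, 44, 32, 38, 36, -36] -> [47, -42, -44, -32, -38, -36, 36] -> 47
  [-18, -2, 34, 9, 12, 18] -> [18, 2, -34, -9, -12, -18] -> 18
  [11, 17, 43, 32, 32] -> [-11, -17, -43, -32, -32] -> -11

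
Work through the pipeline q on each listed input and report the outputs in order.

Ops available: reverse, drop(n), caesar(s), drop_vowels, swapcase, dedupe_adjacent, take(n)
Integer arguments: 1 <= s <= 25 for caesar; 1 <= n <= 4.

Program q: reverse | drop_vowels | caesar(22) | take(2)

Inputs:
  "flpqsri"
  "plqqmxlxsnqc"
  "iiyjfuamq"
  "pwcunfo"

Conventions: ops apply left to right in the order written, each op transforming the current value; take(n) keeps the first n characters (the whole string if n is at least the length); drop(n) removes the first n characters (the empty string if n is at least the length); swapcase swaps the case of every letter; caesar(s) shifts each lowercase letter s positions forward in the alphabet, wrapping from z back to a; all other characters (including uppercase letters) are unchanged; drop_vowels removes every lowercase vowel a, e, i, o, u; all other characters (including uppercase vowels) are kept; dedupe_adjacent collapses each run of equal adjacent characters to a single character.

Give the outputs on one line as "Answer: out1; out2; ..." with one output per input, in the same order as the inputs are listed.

"no"; "ym"; "mi"; "bj"

Execution, op by op:
  "flpqsri" -> "irsqplf" -> "rsqplf" -> "nomlhb" -> "no"
  "plqqmxlxsnqc" -> "cqnsxlxmqqlp" -> "cqnsxlxmqqlp" -> "ymjothtimmhl" -> "ym"
  "iiyjfuamq" -> "qmaufjyii" -> "qmfjy" -> "mibfu" -> "mi"
  "pwcunfo" -> "ofnucwp" -> "fncwp" -> "bjysl" -> "bj"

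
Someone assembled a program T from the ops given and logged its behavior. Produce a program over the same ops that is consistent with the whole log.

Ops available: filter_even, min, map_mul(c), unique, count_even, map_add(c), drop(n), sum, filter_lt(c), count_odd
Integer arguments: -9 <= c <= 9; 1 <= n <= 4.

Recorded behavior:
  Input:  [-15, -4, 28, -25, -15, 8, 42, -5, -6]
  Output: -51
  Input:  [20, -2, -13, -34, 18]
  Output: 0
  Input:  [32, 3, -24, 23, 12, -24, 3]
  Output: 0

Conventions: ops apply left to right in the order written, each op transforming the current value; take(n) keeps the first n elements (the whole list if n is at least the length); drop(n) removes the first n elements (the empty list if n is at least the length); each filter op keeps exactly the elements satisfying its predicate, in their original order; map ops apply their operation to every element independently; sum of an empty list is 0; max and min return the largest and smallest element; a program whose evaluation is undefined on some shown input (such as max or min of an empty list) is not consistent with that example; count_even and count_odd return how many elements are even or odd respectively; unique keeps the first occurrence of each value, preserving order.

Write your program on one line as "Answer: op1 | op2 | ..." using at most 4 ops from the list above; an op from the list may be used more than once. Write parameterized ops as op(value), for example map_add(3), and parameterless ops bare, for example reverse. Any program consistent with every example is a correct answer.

filter_lt(-3) | drop(1) | drop(1) | sum

Check, running the answer program on each example:
  [-15, -4, 28, -25, -15, 8, 42, -5, -6] -> [-15, -4, -25, -15, -5, -6] -> [-4, -25, -15, -5, -6] -> [-25, -15, -5, -6] -> -51
  [20, -2, -13, -34, 18] -> [-13, -34] -> [-34] -> [] -> 0
  [32, 3, -24, 23, 12, -24, 3] -> [-24, -24] -> [-24] -> [] -> 0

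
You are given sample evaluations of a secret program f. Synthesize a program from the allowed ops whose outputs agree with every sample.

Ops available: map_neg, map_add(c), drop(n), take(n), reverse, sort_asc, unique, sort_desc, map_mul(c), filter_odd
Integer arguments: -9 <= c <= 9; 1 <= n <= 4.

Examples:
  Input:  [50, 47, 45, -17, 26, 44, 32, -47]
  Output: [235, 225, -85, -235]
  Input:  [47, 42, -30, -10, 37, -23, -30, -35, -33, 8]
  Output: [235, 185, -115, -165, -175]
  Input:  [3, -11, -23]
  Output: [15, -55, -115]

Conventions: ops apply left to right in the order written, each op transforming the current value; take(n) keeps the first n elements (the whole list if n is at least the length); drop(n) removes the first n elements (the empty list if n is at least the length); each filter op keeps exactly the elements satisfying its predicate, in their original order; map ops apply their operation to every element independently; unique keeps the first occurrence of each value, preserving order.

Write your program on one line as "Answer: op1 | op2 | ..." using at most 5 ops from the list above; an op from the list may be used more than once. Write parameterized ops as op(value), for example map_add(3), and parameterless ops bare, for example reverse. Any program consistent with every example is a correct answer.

reverse | map_mul(5) | filter_odd | sort_desc

Check, running the answer program on each example:
  [50, 47, 45, -17, 26, 44, 32, -47] -> [-47, 32, 44, 26, -17, 45, 47, 50] -> [-235, 160, 220, 130, -85, 225, 235, 250] -> [-235, -85, 225, 235] -> [235, 225, -85, -235]
  [47, 42, -30, -10, 37, -23, -30, -35, -33, 8] -> [8, -33, -35, -30, -23, 37, -10, -30, 42, 47] -> [40, -165, -175, -150, -115, 185, -50, -150, 210, 235] -> [-165, -175, -115, 185, 235] -> [235, 185, -115, -165, -175]
  [3, -11, -23] -> [-23, -11, 3] -> [-115, -55, 15] -> [-115, -55, 15] -> [15, -55, -115]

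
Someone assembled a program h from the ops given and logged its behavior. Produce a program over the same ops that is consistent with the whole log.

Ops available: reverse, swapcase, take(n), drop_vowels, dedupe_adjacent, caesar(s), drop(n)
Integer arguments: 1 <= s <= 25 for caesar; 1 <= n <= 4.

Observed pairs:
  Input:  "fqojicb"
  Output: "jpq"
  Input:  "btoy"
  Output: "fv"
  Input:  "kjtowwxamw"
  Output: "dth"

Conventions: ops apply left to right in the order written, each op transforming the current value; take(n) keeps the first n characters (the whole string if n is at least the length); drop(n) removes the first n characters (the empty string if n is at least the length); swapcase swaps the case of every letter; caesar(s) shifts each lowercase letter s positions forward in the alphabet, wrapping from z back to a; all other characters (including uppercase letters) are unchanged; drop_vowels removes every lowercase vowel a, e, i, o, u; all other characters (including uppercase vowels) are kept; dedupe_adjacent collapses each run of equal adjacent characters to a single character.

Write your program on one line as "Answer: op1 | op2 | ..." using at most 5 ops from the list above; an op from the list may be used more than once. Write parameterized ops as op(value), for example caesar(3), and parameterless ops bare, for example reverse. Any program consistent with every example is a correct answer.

caesar(7) | reverse | take(4) | drop_vowels

Check, running the answer program on each example:
  "fqojicb" -> "mxvqpji" -> "ijpqvxm" -> "ijpq" -> "jpq"
  "btoy" -> "iavf" -> "fvai" -> "fvai" -> "fv"
  "kjtowwxamw" -> "rqavddehtd" -> "dtheddvaqr" -> "dthe" -> "dth"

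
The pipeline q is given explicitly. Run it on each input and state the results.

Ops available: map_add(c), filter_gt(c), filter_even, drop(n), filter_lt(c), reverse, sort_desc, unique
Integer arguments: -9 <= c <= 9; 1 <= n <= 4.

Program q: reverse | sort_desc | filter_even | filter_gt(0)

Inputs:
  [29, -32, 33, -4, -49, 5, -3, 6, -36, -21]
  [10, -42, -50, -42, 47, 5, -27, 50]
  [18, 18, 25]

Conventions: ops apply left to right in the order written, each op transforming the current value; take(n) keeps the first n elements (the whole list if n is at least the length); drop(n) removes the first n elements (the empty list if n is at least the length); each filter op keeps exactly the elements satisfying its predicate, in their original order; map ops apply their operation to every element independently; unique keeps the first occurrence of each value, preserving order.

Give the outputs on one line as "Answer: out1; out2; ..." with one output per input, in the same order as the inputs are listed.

[6]; [50, 10]; [18, 18]

Execution, op by op:
  [29, -32, 33, -4, -49, 5, -3, 6, -36, -21] -> [-21, -36, 6, -3, 5, -49, -4, 33, -32, 29] -> [33, 29, 6, 5, -3, -4, -21, -32, -36, -49] -> [6, -4, -32, -36] -> [6]
  [10, -42, -50, -42, 47, 5, -27, 50] -> [50, -27, 5, 47, -42, -50, -42, 10] -> [50, 47, 10, 5, -27, -42, -42, -50] -> [50, 10, -42, -42, -50] -> [50, 10]
  [18, 18, 25] -> [25, 18, 18] -> [25, 18, 18] -> [18, 18] -> [18, 18]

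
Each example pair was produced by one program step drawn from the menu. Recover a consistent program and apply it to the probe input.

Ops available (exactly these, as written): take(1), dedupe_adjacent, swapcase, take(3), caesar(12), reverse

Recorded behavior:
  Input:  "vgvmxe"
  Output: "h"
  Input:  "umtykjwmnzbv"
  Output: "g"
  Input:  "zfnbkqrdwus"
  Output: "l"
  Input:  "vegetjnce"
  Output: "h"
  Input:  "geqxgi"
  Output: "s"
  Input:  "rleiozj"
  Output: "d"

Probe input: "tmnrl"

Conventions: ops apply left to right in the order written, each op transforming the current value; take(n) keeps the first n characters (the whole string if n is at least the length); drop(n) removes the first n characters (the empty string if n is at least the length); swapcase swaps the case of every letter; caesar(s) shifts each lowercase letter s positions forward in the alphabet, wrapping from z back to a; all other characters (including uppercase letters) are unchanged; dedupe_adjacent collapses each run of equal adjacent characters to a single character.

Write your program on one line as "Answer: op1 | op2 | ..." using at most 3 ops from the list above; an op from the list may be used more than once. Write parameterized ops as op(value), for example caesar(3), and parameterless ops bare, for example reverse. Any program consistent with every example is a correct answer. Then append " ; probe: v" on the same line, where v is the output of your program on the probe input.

take(1) | caesar(12) ; probe: "f"

Check, running the answer program on each example:
  "vgvmxe" -> "v" -> "h"
  "umtykjwmnzbv" -> "u" -> "g"
  "zfnbkqrdwus" -> "z" -> "l"
  "vegetjnce" -> "v" -> "h"
  "geqxgi" -> "g" -> "s"
  "rleiozj" -> "r" -> "d"
  probe: "tmnrl" -> "t" -> "f"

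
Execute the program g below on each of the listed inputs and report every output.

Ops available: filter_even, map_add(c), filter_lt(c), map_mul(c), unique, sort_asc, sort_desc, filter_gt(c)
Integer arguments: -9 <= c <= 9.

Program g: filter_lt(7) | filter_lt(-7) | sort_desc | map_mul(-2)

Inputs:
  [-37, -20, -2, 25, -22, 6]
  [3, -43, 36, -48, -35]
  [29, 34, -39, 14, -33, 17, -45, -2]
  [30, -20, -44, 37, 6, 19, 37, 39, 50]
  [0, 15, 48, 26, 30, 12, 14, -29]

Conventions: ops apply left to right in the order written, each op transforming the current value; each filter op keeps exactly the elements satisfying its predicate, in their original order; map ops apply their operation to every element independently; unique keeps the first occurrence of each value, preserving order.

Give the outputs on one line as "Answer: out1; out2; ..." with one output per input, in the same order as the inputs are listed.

Execution, op by op:
  [-37, -20, -2, 25, -22, 6] -> [-37, -20, -2, -22, 6] -> [-37, -20, -22] -> [-20, -22, -37] -> [40, 44, 74]
  [3, -43, 36, -48, -35] -> [3, -43, -48, -35] -> [-43, -48, -35] -> [-35, -43, -48] -> [70, 86, 96]
  [29, 34, -39, 14, -33, 17, -45, -2] -> [-39, -33, -45, -2] -> [-39, -33, -45] -> [-33, -39, -45] -> [66, 78, 90]
  [30, -20, -44, 37, 6, 19, 37, 39, 50] -> [-20, -44, 6] -> [-20, -44] -> [-20, -44] -> [40, 88]
  [0, 15, 48, 26, 30, 12, 14, -29] -> [0, -29] -> [-29] -> [-29] -> [58]

[40, 44, 74]; [70, 86, 96]; [66, 78, 90]; [40, 88]; [58]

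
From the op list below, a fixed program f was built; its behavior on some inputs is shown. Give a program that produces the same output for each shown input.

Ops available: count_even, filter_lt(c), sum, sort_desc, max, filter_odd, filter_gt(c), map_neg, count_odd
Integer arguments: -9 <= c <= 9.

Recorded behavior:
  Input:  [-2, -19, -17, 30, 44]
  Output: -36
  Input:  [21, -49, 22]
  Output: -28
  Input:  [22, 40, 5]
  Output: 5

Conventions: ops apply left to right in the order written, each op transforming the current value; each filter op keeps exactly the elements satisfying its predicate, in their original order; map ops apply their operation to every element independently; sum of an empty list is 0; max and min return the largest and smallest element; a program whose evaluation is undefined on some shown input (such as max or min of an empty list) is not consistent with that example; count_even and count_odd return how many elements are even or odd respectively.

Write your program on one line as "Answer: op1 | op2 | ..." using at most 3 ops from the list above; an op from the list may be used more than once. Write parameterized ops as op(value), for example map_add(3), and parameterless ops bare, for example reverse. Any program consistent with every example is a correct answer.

filter_odd | sort_desc | sum

Check, running the answer program on each example:
  [-2, -19, -17, 30, 44] -> [-19, -17] -> [-17, -19] -> -36
  [21, -49, 22] -> [21, -49] -> [21, -49] -> -28
  [22, 40, 5] -> [5] -> [5] -> 5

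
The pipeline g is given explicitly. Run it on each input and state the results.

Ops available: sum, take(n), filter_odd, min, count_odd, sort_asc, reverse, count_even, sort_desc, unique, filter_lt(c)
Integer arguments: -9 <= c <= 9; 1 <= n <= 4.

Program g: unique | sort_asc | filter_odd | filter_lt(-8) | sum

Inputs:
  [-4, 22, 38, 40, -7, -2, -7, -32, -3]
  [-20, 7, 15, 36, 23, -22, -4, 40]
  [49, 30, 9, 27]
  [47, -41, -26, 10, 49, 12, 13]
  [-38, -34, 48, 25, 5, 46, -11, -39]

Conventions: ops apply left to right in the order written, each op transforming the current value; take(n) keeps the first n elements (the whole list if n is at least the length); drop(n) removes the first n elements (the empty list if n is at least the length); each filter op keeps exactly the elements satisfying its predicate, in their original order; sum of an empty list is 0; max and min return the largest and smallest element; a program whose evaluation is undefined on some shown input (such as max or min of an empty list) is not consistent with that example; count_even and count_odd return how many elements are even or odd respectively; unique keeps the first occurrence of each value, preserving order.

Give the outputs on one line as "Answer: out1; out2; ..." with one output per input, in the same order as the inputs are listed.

Execution, op by op:
  [-4, 22, 38, 40, -7, -2, -7, -32, -3] -> [-4, 22, 38, 40, -7, -2, -32, -3] -> [-32, -7, -4, -3, -2, 22, 38, 40] -> [-7, -3] -> [] -> 0
  [-20, 7, 15, 36, 23, -22, -4, 40] -> [-20, 7, 15, 36, 23, -22, -4, 40] -> [-22, -20, -4, 7, 15, 23, 36, 40] -> [7, 15, 23] -> [] -> 0
  [49, 30, 9, 27] -> [49, 30, 9, 27] -> [9, 27, 30, 49] -> [9, 27, 49] -> [] -> 0
  [47, -41, -26, 10, 49, 12, 13] -> [47, -41, -26, 10, 49, 12, 13] -> [-41, -26, 10, 12, 13, 47, 49] -> [-41, 13, 47, 49] -> [-41] -> -41
  [-38, -34, 48, 25, 5, 46, -11, -39] -> [-38, -34, 48, 25, 5, 46, -11, -39] -> [-39, -38, -34, -11, 5, 25, 46, 48] -> [-39, -11, 5, 25] -> [-39, -11] -> -50

0; 0; 0; -41; -50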